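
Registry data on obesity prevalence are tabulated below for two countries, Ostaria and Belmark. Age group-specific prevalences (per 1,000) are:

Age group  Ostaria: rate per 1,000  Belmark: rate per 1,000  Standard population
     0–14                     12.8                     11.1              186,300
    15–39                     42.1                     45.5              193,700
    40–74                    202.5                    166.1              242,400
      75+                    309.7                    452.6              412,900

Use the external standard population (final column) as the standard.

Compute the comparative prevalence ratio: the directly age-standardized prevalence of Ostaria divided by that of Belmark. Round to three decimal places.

Standard total = 1,035,300; weights = 0.1799, 0.1871, 0.2341, 0.3988.
Ostaria: 0.1799×12.8 + 0.1871×42.1 + 0.2341×202.5 + 0.3988×309.7 = 181.1074 per 1,000.
Belmark: 0.1799×11.1 + 0.1871×45.5 + 0.2341×166.1 + 0.3988×452.6 = 229.9068 per 1,000.
Ratio = 181.1074 ÷ 229.9068 = 0.78774.

0.788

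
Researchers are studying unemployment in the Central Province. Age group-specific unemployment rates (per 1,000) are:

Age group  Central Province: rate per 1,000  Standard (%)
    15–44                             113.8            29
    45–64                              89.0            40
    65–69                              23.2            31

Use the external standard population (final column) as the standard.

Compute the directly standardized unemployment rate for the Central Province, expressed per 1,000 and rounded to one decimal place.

Standard weights: 0.29, 0.40, 0.31.
Standardized rate: 0.2900×113.8 + 0.4000×89.0 + 0.3100×23.2 = 75.7940 per 1,000.

75.8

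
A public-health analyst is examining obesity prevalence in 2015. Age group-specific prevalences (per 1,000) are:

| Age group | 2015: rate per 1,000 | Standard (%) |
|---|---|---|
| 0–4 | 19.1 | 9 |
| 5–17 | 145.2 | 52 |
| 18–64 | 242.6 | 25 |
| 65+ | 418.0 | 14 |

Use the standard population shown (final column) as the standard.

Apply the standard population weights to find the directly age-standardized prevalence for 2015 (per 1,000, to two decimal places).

196.39

Standard weights: 0.09, 0.52, 0.25, 0.14.
Standardized rate: 0.0900×19.1 + 0.5200×145.2 + 0.2500×242.6 + 0.1400×418.0 = 196.3930 per 1,000.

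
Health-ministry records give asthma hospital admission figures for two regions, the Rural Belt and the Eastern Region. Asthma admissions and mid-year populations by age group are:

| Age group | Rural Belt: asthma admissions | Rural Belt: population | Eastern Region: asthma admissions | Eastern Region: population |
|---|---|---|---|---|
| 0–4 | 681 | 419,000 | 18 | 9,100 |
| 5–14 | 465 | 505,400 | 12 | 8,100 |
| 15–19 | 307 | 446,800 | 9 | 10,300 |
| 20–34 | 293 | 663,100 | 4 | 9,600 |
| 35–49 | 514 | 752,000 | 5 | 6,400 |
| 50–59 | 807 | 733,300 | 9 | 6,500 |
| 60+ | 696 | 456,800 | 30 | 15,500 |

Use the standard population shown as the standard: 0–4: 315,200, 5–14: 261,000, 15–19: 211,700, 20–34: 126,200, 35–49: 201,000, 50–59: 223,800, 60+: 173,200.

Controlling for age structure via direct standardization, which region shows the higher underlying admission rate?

Eastern Region

Age-specific rates per 10,000 for the Rural Belt: 16.25, 9.20, 6.87, 4.42, 6.84, 11.01, 15.24.
For the Eastern Region: 19.78, 14.81, 8.74, 4.17, 7.81, 13.85, 19.35.
Standard total = 1,512,100; weights = 0.2085, 0.1726, 0.1400, 0.0835, 0.1329, 0.1480, 0.1145.
The Rural Belt: 0.2085×16.25 + 0.1726×9.20 + 0.1400×6.87 + 0.0835×4.42 + 0.1329×6.84 + 0.1480×11.01 + 0.1145×15.24 = 10.5894 per 10,000.
The Eastern Region: 0.2085×19.78 + 0.1726×14.81 + 0.1400×8.74 + 0.0835×4.17 + 0.1329×7.81 + 0.1480×13.85 + 0.1145×19.35 = 13.5562 per 10,000.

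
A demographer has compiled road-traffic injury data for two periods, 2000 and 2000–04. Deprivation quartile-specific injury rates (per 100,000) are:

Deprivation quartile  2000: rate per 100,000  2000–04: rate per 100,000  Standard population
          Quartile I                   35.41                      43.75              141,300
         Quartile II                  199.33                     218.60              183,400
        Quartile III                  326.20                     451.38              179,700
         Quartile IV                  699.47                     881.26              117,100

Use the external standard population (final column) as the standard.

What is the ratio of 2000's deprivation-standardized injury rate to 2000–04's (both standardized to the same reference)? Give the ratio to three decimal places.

0.790

Standard total = 621,500; weights = 0.2274, 0.2951, 0.2891, 0.1884.
2000: 0.2274×35.41 + 0.2951×199.33 + 0.2891×326.20 + 0.1884×699.47 = 292.9793 per 100,000.
2000–04: 0.2274×43.75 + 0.2951×218.60 + 0.2891×451.38 + 0.1884×881.26 = 371.0083 per 100,000.
Ratio = 292.9793 ÷ 371.0083 = 0.78968.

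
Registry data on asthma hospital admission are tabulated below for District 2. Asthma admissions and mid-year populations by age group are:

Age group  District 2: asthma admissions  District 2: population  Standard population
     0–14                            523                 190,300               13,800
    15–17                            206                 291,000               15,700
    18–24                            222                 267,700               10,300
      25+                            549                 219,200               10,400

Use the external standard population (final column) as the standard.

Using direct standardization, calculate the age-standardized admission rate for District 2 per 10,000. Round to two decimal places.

Age-specific rates per 10,000 for District 2: 27.48, 7.08, 8.29, 25.05.
Standard total = 50,200; weights = 0.2749, 0.3127, 0.2052, 0.2072.
Standardized rate: 0.2749×27.48 + 0.3127×7.08 + 0.2052×8.29 + 0.2072×25.05 = 16.6593 per 10,000.

16.66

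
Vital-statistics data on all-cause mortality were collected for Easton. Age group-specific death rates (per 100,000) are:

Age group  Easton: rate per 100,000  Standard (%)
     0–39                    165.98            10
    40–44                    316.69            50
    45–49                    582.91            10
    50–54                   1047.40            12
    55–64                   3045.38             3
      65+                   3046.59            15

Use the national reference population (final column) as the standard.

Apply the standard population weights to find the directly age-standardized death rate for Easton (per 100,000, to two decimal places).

Standard weights: 0.10, 0.50, 0.10, 0.12, 0.03, 0.15.
Standardized rate: 0.1000×165.98 + 0.5000×316.69 + 0.1000×582.91 + 0.1200×1047.40 + 0.0300×3045.38 + 0.1500×3046.59 = 907.2719 per 100,000.

907.27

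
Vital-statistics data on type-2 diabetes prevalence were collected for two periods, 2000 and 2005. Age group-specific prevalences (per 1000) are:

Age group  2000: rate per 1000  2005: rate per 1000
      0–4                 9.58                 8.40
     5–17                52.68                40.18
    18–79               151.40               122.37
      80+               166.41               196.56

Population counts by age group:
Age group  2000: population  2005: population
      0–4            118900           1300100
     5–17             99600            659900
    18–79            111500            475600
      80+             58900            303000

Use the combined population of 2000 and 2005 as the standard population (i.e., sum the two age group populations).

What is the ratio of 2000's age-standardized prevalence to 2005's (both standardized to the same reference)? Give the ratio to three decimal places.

1.093

Combined standard total = 3127500; weights = 0.4537, 0.2428, 0.1877, 0.1157.
2000: 0.4537×9.58 + 0.2428×52.68 + 0.1877×151.40 + 0.1157×166.41 = 64.8170 per 1000.
2005: 0.4537×8.40 + 0.2428×40.18 + 0.1877×122.37 + 0.1157×196.56 = 59.2853 per 1000.
Ratio = 64.8170 ÷ 59.2853 = 1.09331.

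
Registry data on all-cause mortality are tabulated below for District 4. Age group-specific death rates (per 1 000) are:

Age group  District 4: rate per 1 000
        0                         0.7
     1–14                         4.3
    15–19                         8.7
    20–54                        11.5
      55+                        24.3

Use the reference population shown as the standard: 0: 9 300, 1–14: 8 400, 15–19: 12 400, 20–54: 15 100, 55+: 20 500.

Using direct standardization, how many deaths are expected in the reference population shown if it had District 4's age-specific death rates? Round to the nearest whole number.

822

Expected deaths = Σ (standard pop × age-specific rate ÷ 1 000)
= 9 300×0.7/1 000 + 8 400×4.3/1 000 + 12 400×8.7/1 000 + 15 100×11.5/1 000 + 20 500×24.3/1 000
= 6.51 + 36.12 + 107.88 + 173.65 + 498.15 = 822.31.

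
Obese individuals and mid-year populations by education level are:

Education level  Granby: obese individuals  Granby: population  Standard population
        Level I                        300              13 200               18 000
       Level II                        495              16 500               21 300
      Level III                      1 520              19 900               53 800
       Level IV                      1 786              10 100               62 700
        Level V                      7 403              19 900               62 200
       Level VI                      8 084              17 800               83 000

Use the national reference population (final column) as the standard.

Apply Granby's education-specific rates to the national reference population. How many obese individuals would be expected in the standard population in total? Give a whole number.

77079

Education-specific rates per 1 000 for Granby: 22.727, 30.000, 76.382, 176.832, 372.010, 454.157.
Expected obese individuals = Σ (standard pop × education-specific rate ÷ 1 000)
= 18 000×22.727/1 000 + 21 300×30.000/1 000 + 53 800×76.382/1 000 + 62 700×176.832/1 000 + 62 200×372.010/1 000 + 83 000×454.157/1 000
= 409.09 + 639.00 + 4109.35 + 11087.35 + 23139.03 + 37695.06 = 77078.87.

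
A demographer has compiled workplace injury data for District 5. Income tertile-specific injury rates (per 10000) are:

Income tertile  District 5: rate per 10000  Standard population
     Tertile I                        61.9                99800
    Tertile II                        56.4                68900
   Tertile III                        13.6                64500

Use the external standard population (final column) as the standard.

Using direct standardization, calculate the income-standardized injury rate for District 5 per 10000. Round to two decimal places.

Standard total = 233200; weights = 0.4280, 0.2955, 0.2766.
Standardized rate: 0.4280×61.9 + 0.2955×56.4 + 0.2766×13.6 = 46.9159 per 10000.

46.92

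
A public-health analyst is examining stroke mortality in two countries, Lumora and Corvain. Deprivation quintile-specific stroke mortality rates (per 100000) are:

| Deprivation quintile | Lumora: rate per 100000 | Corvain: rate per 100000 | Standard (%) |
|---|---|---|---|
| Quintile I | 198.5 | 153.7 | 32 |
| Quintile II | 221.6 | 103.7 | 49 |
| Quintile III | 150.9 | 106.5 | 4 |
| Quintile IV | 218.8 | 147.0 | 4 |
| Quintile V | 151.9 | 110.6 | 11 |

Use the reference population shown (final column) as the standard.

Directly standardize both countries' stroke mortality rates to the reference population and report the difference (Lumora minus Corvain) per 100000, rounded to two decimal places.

Standard weights: 0.32, 0.49, 0.04, 0.04, 0.11.
Lumora: 0.3200×198.5 + 0.4900×221.6 + 0.0400×150.9 + 0.0400×218.8 + 0.1100×151.9 = 203.6010 per 100000.
Corvain: 0.3200×153.7 + 0.4900×103.7 + 0.0400×106.5 + 0.0400×147.0 + 0.1100×110.6 = 122.3030 per 100000.
Difference = 203.6010 − 122.3030 = 81.2980.

81.30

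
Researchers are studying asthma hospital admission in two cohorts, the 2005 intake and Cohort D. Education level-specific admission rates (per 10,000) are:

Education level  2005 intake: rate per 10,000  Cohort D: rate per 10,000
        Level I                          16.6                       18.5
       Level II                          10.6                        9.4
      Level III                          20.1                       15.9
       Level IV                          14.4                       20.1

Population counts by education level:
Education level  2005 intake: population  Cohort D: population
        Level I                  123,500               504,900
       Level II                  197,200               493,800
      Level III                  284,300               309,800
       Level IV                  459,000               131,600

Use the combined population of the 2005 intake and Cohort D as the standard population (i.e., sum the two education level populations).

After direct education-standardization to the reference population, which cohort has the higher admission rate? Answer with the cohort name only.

Cohort D

Combined standard total = 2,504,100; weights = 0.2509, 0.2759, 0.2373, 0.2359.
The 2005 intake: 0.2509×16.6 + 0.2759×10.6 + 0.2373×20.1 + 0.2359×14.4 = 15.2558 per 10,000.
Cohort D: 0.2509×18.5 + 0.2759×9.4 + 0.2373×15.9 + 0.2359×20.1 = 15.7494 per 10,000.
The crude rates (15.47 vs 14.97) would put the 2005 intake higher, but that reflects its education composition; once standardized to a common education structure, Cohort D has the higher underlying rate.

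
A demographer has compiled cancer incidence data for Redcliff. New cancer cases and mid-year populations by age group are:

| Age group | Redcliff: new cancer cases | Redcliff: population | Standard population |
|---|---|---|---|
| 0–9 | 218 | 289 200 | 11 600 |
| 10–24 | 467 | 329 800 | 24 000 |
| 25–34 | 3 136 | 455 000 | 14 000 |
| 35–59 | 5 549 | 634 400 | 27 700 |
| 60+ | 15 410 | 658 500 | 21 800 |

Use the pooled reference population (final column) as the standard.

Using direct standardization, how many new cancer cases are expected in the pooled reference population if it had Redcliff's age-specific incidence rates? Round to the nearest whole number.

892

Age-specific rates per 100 000 for Redcliff: 75.38, 141.60, 689.23, 874.68, 2340.17.
Expected new cancer cases = Σ (standard pop × age-specific rate ÷ 100 000)
= 11 600×75.38/100 000 + 24 000×141.60/100 000 + 14 000×689.23/100 000 + 27 700×874.68/100 000 + 21 800×2340.17/100 000
= 8.74 + 33.98 + 96.49 + 242.29 + 510.16 = 891.66.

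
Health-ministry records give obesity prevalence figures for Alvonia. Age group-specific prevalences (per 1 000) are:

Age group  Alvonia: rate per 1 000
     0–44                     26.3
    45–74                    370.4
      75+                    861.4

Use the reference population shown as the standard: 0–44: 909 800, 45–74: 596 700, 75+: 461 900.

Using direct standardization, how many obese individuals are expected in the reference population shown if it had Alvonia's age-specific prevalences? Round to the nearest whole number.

Expected obese individuals = Σ (standard pop × age-specific rate ÷ 1 000)
= 909 800×26.3/1 000 + 596 700×370.4/1 000 + 461 900×861.4/1 000
= 23927.74 + 221017.68 + 397880.66 = 642826.08.

642826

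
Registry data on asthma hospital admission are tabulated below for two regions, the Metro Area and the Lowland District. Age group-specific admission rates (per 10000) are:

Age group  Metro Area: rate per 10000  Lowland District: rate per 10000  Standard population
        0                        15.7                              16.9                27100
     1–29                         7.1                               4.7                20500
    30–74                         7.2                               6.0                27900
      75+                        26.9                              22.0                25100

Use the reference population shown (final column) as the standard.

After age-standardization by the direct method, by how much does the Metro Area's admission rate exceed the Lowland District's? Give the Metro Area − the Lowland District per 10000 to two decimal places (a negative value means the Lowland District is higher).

Standard total = 100600; weights = 0.2694, 0.2038, 0.2773, 0.2495.
The Metro Area: 0.2694×15.7 + 0.2038×7.1 + 0.2773×7.2 + 0.2495×26.9 = 14.3846 per 10000.
The Lowland District: 0.2694×16.9 + 0.2038×4.7 + 0.2773×6.0 + 0.2495×22.0 = 12.6634 per 10000.
Difference = 14.3846 − 12.6634 = 1.7212.

1.72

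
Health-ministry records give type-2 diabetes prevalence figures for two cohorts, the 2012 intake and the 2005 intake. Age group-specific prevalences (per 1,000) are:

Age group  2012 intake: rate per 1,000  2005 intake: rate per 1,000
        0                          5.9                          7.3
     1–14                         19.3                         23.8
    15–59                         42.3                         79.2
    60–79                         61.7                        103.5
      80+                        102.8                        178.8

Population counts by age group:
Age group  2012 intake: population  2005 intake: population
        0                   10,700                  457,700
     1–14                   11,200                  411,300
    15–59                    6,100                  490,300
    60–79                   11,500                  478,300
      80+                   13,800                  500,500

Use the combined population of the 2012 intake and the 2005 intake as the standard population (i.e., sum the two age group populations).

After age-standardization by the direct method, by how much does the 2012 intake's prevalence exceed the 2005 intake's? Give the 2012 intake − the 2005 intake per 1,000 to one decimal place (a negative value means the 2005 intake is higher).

-33.6

Combined standard total = 2,391,400; weights = 0.1959, 0.1767, 0.2076, 0.2048, 0.2151.
The 2012 intake: 0.1959×5.9 + 0.1767×19.3 + 0.2076×42.3 + 0.2048×61.7 + 0.2151×102.8 = 48.0916 per 1,000.
The 2005 intake: 0.1959×7.3 + 0.1767×23.8 + 0.2076×79.2 + 0.2048×103.5 + 0.2151×178.8 = 81.7265 per 1,000.
Difference = 48.0916 − 81.7265 = -33.6349.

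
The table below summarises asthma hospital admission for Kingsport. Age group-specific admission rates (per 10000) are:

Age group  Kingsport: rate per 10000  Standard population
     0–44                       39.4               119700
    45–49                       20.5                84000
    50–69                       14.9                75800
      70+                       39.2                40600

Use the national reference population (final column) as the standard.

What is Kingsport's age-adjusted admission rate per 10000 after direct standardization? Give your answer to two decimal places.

28.61

Standard total = 320100; weights = 0.3739, 0.2624, 0.2368, 0.1268.
Standardized rate: 0.3739×39.4 + 0.2624×20.5 + 0.2368×14.9 + 0.1268×39.2 = 28.6133 per 10000.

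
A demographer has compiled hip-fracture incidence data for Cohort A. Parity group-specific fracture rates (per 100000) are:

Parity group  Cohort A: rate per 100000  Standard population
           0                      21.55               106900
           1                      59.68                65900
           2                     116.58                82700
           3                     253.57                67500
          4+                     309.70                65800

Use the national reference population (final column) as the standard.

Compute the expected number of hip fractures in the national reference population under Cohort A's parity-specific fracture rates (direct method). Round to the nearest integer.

Expected hip fractures = Σ (standard pop × parity-specific rate ÷ 100000)
= 106900×21.55/100000 + 65900×59.68/100000 + 82700×116.58/100000 + 67500×253.57/100000 + 65800×309.70/100000
= 23.04 + 39.33 + 96.41 + 171.16 + 203.78 = 533.72.

534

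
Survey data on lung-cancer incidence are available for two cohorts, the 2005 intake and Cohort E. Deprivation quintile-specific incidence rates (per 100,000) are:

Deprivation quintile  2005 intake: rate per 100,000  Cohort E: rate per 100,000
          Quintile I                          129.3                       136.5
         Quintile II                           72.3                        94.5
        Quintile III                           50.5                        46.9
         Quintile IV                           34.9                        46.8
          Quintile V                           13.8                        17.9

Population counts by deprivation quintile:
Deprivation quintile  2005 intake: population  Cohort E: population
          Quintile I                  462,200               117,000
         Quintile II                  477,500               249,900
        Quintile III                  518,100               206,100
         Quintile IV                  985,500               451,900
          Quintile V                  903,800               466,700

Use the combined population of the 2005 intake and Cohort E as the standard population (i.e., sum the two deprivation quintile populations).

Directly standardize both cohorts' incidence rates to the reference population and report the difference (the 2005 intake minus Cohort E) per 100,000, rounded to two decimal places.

Combined standard total = 4,838,700; weights = 0.1197, 0.1503, 0.1497, 0.2971, 0.2832.
The 2005 intake: 0.1197×129.3 + 0.1503×72.3 + 0.1497×50.5 + 0.2971×34.9 + 0.2832×13.8 = 48.1807 per 100,000.
Cohort E: 0.1197×136.5 + 0.1503×94.5 + 0.1497×46.9 + 0.2971×46.8 + 0.2832×17.9 = 56.5374 per 100,000.
Difference = 48.1807 − 56.5374 = -8.3567.

-8.36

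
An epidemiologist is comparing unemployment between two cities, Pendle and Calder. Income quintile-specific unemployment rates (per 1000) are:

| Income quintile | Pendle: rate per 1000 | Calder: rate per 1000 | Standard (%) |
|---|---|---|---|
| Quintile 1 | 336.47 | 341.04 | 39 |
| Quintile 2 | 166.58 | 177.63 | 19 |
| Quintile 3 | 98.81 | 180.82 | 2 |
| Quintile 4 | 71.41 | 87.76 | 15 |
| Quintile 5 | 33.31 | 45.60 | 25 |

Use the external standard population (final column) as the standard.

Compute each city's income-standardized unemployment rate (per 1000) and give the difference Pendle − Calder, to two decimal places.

Standard weights: 0.39, 0.19, 0.02, 0.15, 0.25.
Pendle: 0.3900×336.47 + 0.1900×166.58 + 0.0200×98.81 + 0.1500×71.41 + 0.2500×33.31 = 183.8887 per 1000.
Calder: 0.3900×341.04 + 0.1900×177.63 + 0.0200×180.82 + 0.1500×87.76 + 0.2500×45.60 = 194.9357 per 1000.
Difference = 183.8887 − 194.9357 = -11.0470.

-11.05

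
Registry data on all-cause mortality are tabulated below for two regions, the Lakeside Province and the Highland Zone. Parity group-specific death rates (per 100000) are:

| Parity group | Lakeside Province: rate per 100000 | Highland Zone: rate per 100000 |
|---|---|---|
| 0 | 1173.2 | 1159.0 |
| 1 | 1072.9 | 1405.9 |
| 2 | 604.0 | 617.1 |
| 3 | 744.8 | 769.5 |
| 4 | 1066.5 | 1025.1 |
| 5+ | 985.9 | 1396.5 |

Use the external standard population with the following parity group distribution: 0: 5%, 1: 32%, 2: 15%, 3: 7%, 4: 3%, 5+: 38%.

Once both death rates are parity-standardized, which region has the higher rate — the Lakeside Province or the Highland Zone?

Highland Zone

Standard weights: 0.05, 0.32, 0.15, 0.07, 0.03, 0.38.
The Lakeside Province: 0.0500×1173.2 + 0.3200×1072.9 + 0.1500×604.0 + 0.0700×744.8 + 0.0300×1066.5 + 0.3800×985.9 = 951.3610 per 100000.
The Highland Zone: 0.0500×1159.0 + 0.3200×1405.9 + 0.1500×617.1 + 0.0700×769.5 + 0.0300×1025.1 + 0.3800×1396.5 = 1215.6910 per 100000.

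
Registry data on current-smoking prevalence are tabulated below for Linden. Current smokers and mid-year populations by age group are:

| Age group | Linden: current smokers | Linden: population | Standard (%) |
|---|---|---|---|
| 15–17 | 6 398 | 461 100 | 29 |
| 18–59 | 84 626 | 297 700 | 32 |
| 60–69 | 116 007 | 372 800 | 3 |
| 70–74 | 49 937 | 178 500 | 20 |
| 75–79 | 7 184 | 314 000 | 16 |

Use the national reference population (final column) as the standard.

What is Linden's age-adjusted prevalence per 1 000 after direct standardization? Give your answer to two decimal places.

163.94

Age-specific rates per 1 000 for Linden: 13.876, 284.266, 311.178, 279.759, 22.879.
Standard weights: 0.29, 0.32, 0.03, 0.20, 0.16.
Standardized rate: 0.2900×13.876 + 0.3200×284.266 + 0.0300×311.178 + 0.2000×279.759 + 0.1600×22.879 = 163.9368 per 1 000.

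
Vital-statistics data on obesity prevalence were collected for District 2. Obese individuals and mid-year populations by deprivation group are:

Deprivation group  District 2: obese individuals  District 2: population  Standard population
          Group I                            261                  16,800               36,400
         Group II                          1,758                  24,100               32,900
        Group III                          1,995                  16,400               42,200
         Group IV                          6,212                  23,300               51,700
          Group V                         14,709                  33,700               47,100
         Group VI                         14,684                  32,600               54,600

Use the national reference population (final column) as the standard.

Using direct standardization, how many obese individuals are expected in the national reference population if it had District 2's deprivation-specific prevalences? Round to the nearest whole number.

Deprivation-specific rates per 1,000 for District 2: 15.536, 72.946, 121.646, 266.609, 436.469, 450.429.
Expected obese individuals = Σ (standard pop × deprivation-specific rate ÷ 1,000)
= 36,400×15.536/1,000 + 32,900×72.946/1,000 + 42,200×121.646/1,000 + 51,700×266.609/1,000 + 47,100×436.469/1,000 + 54,600×450.429/1,000
= 565.50 + 2399.93 + 5133.48 + 13783.71 + 20557.68 + 24593.45 = 67033.74.

67034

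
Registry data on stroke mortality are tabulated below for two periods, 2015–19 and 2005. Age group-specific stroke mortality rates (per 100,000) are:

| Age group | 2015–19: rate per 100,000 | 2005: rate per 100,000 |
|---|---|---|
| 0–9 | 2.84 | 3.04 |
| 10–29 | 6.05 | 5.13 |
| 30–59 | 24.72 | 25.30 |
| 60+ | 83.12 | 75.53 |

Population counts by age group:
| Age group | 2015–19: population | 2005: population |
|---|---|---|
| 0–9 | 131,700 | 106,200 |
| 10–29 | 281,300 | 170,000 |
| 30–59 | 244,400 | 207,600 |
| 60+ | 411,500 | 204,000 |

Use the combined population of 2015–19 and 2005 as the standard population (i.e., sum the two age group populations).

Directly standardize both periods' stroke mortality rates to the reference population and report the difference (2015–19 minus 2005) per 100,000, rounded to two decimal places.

Combined standard total = 1,756,700; weights = 0.1354, 0.2569, 0.2573, 0.3504.
2015–19: 0.1354×2.84 + 0.2569×6.05 + 0.2573×24.72 + 0.3504×83.12 = 37.4223 per 100,000.
2005: 0.1354×3.04 + 0.2569×5.13 + 0.2573×25.30 + 0.3504×75.53 = 34.7030 per 100,000.
Difference = 37.4223 − 34.7030 = 2.7194.

2.72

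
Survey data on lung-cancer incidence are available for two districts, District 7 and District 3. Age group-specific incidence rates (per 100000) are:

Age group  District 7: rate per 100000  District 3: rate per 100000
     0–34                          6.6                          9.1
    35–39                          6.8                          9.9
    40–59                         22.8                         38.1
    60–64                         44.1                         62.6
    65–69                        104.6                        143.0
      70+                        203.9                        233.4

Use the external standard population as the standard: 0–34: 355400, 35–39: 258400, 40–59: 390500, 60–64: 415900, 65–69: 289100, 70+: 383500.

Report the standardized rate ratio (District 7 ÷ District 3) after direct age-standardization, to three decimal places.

0.787

Standard total = 2092800; weights = 0.1698, 0.1235, 0.1866, 0.1987, 0.1381, 0.1832.
District 7: 0.1698×6.6 + 0.1235×6.8 + 0.1866×22.8 + 0.1987×44.1 + 0.1381×104.6 + 0.1832×203.9 = 66.7923 per 100000.
District 3: 0.1698×9.1 + 0.1235×9.9 + 0.1866×38.1 + 0.1987×62.6 + 0.1381×143.0 + 0.1832×233.4 = 84.8413 per 100000.
Ratio = 66.7923 ÷ 84.8413 = 0.78726.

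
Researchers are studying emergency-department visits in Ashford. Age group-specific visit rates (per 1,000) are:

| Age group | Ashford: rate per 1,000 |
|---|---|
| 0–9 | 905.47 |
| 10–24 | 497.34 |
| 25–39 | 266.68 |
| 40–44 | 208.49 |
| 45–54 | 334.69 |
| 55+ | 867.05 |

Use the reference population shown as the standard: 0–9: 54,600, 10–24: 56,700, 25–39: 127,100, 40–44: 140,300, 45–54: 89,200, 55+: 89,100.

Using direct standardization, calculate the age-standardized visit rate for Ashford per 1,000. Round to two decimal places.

445.05

Standard total = 557,000; weights = 0.0980, 0.1018, 0.2282, 0.2519, 0.1601, 0.1600.
Standardized rate: 0.0980×905.47 + 0.1018×497.34 + 0.2282×266.68 + 0.2519×208.49 + 0.1601×334.69 + 0.1600×867.05 = 445.0494 per 1,000.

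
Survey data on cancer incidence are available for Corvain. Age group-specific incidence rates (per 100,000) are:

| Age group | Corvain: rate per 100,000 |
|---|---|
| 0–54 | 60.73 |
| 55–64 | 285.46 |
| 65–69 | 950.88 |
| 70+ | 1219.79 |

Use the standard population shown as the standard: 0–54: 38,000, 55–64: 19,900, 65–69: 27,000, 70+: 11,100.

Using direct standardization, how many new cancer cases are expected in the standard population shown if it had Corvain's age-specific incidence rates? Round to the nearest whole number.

Expected new cancer cases = Σ (standard pop × age-specific rate ÷ 100,000)
= 38,000×60.73/100,000 + 19,900×285.46/100,000 + 27,000×950.88/100,000 + 11,100×1219.79/100,000
= 23.08 + 56.81 + 256.74 + 135.40 = 472.02.

472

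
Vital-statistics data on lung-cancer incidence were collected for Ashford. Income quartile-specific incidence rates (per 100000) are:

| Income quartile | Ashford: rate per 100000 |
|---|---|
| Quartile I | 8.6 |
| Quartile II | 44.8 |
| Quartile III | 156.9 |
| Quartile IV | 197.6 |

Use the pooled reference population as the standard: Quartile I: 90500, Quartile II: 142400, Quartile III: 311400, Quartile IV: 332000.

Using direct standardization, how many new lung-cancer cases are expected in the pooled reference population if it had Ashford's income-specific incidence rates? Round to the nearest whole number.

1216

Expected new lung-cancer cases = Σ (standard pop × income-specific rate ÷ 100000)
= 90500×8.6/100000 + 142400×44.8/100000 + 311400×156.9/100000 + 332000×197.6/100000
= 7.78 + 63.80 + 488.59 + 656.03 = 1216.20.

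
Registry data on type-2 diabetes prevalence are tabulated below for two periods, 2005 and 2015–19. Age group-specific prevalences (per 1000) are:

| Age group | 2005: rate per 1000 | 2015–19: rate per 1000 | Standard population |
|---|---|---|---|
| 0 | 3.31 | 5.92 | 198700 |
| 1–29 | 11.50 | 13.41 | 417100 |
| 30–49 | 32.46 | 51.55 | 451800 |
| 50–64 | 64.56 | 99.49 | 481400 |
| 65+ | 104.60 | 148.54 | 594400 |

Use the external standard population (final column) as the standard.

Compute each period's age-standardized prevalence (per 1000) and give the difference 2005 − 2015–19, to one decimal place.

-24.7

Standard total = 2143400; weights = 0.0927, 0.1946, 0.2108, 0.2246, 0.2773.
2005: 0.0927×3.31 + 0.1946×11.50 + 0.2108×32.46 + 0.2246×64.56 + 0.2773×104.60 = 52.8941 per 1000.
2015–19: 0.0927×5.92 + 0.1946×13.41 + 0.2108×51.55 + 0.2246×99.49 + 0.2773×148.54 = 77.5621 per 1000.
Difference = 52.8941 − 77.5621 = -24.6680.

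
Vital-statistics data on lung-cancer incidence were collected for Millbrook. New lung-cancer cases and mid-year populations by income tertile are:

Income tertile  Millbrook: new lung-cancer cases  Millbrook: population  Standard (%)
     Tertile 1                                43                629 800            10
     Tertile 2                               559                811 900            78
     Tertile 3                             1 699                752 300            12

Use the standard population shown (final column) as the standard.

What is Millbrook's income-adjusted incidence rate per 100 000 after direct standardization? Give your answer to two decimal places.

81.49

Income-specific rates per 100 000 for Millbrook: 6.83, 68.85, 225.84.
Standard weights: 0.10, 0.78, 0.12.
Standardized rate: 0.1000×6.83 + 0.7800×68.85 + 0.1200×225.84 = 81.4873 per 100 000.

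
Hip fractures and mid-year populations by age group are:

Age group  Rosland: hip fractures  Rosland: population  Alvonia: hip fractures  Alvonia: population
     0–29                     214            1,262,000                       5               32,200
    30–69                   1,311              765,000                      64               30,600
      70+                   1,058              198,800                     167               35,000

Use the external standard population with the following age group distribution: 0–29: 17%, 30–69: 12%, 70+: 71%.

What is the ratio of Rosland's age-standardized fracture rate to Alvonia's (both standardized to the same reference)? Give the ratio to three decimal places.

Age-specific rates per 100,000 for Rosland: 16.96, 171.37, 532.19.
For Alvonia: 15.53, 209.15, 477.14.
Standard weights: 0.17, 0.12, 0.71.
Rosland: 0.1700×16.96 + 0.1200×171.37 + 0.7100×532.19 = 401.3046 per 100,000.
Alvonia: 0.1700×15.53 + 0.1200×209.15 + 0.7100×477.14 = 366.5092 per 100,000.
Ratio = 401.3046 ÷ 366.5092 = 1.09494.

1.095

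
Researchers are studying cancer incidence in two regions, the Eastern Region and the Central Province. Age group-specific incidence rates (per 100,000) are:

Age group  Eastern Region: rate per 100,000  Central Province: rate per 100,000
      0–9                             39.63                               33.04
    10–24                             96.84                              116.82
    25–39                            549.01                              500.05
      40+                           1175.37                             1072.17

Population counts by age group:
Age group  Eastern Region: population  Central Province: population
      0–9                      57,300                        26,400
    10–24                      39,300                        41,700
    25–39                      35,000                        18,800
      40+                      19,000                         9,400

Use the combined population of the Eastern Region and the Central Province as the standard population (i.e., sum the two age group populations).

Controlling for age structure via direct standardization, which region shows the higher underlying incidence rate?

Combined standard total = 246,900; weights = 0.3390, 0.3281, 0.2179, 0.1150.
The Eastern Region: 0.3390×39.63 + 0.3281×96.84 + 0.2179×549.01 + 0.1150×1175.37 = 300.0337 per 100,000.
The Central Province: 0.3390×33.04 + 0.3281×116.82 + 0.2179×500.05 + 0.1150×1072.17 = 281.8153 per 100,000.

Eastern Region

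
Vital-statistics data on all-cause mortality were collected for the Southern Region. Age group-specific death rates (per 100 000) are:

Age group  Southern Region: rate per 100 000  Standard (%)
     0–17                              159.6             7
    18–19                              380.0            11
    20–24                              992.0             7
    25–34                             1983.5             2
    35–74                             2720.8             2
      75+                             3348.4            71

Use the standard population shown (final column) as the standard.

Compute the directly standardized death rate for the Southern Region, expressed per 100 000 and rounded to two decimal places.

Standard weights: 0.07, 0.11, 0.07, 0.02, 0.02, 0.71.
Standardized rate: 0.0700×159.6 + 0.1100×380.0 + 0.0700×992.0 + 0.0200×1983.5 + 0.0200×2720.8 + 0.7100×3348.4 = 2593.8620 per 100 000.

2593.86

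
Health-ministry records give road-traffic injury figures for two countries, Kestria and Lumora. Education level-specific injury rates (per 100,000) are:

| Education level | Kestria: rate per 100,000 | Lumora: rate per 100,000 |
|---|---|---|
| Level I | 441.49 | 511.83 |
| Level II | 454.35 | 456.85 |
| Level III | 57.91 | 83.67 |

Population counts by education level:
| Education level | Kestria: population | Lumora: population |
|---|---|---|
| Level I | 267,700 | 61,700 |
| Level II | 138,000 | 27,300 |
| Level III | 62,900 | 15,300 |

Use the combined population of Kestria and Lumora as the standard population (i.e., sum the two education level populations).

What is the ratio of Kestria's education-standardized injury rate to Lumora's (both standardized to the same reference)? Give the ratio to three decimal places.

Combined standard total = 572,900; weights = 0.5750, 0.2885, 0.1365.
Kestria: 0.5750×441.49 + 0.2885×454.35 + 0.1365×57.91 = 392.8424 per 100,000.
Lumora: 0.5750×511.83 + 0.2885×456.85 + 0.1365×83.67 = 437.5233 per 100,000.
Ratio = 392.8424 ÷ 437.5233 = 0.89788.

0.898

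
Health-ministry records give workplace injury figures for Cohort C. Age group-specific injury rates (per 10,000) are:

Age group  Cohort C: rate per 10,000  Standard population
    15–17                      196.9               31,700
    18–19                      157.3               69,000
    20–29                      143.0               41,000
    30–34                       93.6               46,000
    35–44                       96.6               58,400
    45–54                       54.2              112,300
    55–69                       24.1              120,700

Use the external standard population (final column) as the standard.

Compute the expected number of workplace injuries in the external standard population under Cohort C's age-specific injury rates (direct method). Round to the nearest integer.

4190

Expected workplace injuries = Σ (standard pop × age-specific rate ÷ 10,000)
= 31,700×196.9/10,000 + 69,000×157.3/10,000 + 41,000×143.0/10,000 + 46,000×93.6/10,000 + 58,400×96.6/10,000 + 112,300×54.2/10,000 + 120,700×24.1/10,000
= 624.17 + 1085.37 + 586.30 + 430.56 + 564.14 + 608.67 + 290.89 = 4190.10.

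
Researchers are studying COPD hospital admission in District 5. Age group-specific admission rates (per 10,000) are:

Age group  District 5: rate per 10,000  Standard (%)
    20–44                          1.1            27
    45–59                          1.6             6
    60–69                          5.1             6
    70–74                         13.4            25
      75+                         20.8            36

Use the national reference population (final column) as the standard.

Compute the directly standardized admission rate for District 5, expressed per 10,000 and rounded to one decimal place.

Standard weights: 0.27, 0.06, 0.06, 0.25, 0.36.
Standardized rate: 0.2700×1.1 + 0.0600×1.6 + 0.0600×5.1 + 0.2500×13.4 + 0.3600×20.8 = 11.5370 per 10,000.

11.5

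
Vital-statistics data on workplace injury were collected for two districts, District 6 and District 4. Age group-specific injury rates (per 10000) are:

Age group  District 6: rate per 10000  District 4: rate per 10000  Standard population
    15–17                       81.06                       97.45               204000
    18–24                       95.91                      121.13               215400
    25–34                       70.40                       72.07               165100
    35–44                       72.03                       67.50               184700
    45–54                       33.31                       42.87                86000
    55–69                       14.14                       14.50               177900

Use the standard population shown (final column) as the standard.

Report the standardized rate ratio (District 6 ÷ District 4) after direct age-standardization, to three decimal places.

Standard total = 1033100; weights = 0.1975, 0.2085, 0.1598, 0.1788, 0.0832, 0.1722.
District 6: 0.1975×81.06 + 0.2085×95.91 + 0.1598×70.40 + 0.1788×72.03 + 0.0832×33.31 + 0.1722×14.14 = 65.3397 per 10000.
District 4: 0.1975×97.45 + 0.2085×121.13 + 0.1598×72.07 + 0.1788×67.50 + 0.0832×42.87 + 0.1722×14.50 = 74.1492 per 10000.
Ratio = 65.3397 ÷ 74.1492 = 0.88119.

0.881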